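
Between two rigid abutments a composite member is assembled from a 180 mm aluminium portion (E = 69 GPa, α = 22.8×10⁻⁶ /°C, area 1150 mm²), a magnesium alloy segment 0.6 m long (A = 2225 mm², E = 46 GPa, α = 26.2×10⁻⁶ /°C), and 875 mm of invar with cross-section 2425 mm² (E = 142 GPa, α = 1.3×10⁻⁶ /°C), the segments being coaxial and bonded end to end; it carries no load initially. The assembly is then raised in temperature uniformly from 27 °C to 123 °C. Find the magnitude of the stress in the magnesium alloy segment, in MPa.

σ ≈ 84.7 MPa (compressive)

Free thermal expansion of the whole bar: Σ αᵢΔT Lᵢ = 22.8×10⁻⁶×96×180 + 26.2×10⁻⁶×96×600 + 1.3×10⁻⁶×96×875 = 2.012 mm.
The walls prevent any net length change, so an axial force P (same in every segment) develops. Compatibility: P · Σ Lᵢ/(AᵢEᵢ) = δ_free.
The series flexibility is Σ Lᵢ/(AᵢEᵢ) = 180/(1150×69×10³) + 600/(2225×46×10³) + 875/(2425×142×10³) = 1.067×10⁻⁵ mm/N.
Hence P = δ_free / Σ(L/AE) = 2.012/1.067×10⁻⁵ = 188.6 kN (compressive).
σ_{magnesium alloy} = P / A = 188600 / 2225 = 84.75 MPa.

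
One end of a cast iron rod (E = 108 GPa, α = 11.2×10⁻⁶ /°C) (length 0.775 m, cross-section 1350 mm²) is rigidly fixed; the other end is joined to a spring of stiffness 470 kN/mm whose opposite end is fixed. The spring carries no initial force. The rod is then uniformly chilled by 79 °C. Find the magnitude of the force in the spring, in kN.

The unrestrained thermal change is αΔT L = 11.2×10⁻⁶ × 79 × 775 = 0.6857 mm.
With a force P in the spring, the elastic change of the rod is PL/(AE) and that of the spring is P/k; compatibility requires their sum to equal δ_free.
P [ L/(AE) + 1/k ] = δ_free → P [ 775/(1350×108×10³) + 1/(470×10³) ] = 0.6857.
P = 0.6857 / 7.443×10⁻⁶ = 92130 N.

P ≈ 92.1 kN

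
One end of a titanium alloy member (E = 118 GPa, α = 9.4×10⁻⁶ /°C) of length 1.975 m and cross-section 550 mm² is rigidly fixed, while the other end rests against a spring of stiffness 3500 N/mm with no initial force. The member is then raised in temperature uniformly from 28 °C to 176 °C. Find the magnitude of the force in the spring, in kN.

P ≈ 8.69 kN

The unrestrained thermal change is αΔT L = 9.4×10⁻⁶ × 148 × 1975 = 2.748 mm.
Let P be the compressive force at the spring. The member shortens elastically by PL/(AE) and the spring compresses by P/k; together these equal δ_free.
So P = δ_free / [L/(AE) + 1/k] = 2.748 / [ 1975/(550×118×10³) + 1/(3500) ].
P = 2.748 / 0.0003161 = 8691 N.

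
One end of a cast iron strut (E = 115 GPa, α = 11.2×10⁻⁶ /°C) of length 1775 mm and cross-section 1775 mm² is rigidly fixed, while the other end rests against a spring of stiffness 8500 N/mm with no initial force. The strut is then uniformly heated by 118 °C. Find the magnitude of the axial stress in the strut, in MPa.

If the spring were absent the strut would lengthen by αΔT L = 11.2×10⁻⁶ × 118 × 1775 = 2.346 mm.
With a force P in the spring, the elastic change of the strut is PL/(AE) and that of the spring is P/k; compatibility requires their sum to equal δ_free.
P [ L/(AE) + 1/k ] = δ_free → P [ 1775/(1775×115×10³) + 1/(8500) ] = 2.346.
P = 2.346 / 0.0001263 = 18570 N.
σ = P/A = 18570/1775 = 10.46 MPa.

σ ≈ 10.5 MPa (compressive)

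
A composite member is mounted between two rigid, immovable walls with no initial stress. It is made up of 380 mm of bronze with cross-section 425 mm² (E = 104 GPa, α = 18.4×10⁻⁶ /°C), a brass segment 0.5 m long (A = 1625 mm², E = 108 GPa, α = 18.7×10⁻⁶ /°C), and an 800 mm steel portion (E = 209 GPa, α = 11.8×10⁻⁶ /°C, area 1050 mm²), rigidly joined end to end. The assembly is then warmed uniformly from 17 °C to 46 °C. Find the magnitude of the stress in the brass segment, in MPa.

σ ≈ 30.5 MPa (compressive)

If the supports were absent, the total length change would be Σ αᵢΔT Lᵢ = 18.4×10⁻⁶×29×380 + 18.7×10⁻⁶×29×500 + 11.8×10⁻⁶×29×800 = 0.7477 mm.
The rigid supports impose zero overall length change; the single axial force P common to all segments must satisfy P Σ Lᵢ/(AᵢEᵢ) = δ_free.
Σ Lᵢ/(AᵢEᵢ) = 380/(425×104×10³) + 500/(1625×108×10³) + 800/(1050×209×10³) = 1.509×10⁻⁵ mm/N.
P = 0.7477 / 1.509×10⁻⁵ = 49540 N = 49.54 kN, compressive.
σ_{brass} = P / A = 49540 / 1625 = 30.49 MPa.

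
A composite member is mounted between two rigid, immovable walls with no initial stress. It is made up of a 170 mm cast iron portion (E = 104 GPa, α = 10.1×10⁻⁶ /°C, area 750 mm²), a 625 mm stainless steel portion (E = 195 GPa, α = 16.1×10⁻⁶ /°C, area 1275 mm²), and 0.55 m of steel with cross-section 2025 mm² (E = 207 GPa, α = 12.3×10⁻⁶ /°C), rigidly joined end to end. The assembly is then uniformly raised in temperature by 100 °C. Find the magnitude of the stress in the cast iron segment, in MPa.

σ ≈ 412 MPa (compressive)

If the supports were absent, the total length change would be Σ αᵢΔT Lᵢ = 10.1×10⁻⁶×100×170 + 16.1×10⁻⁶×100×625 + 12.3×10⁻⁶×100×550 = 1.854 mm.
Since the ends are fixed, an axial force P builds up, equal in every segment, with P · Σ Lᵢ/(AᵢEᵢ) = δ_free.
The series flexibility is Σ Lᵢ/(AᵢEᵢ) = 170/(750×104×10³) + 625/(1275×195×10³) + 550/(2025×207×10³) = 6.005×10⁻⁶ mm/N.
P = 1.854 / 6.005×10⁻⁶ = 308800 N = 308.8 kN, compressive.
σ_{cast iron} = P / A = 308800 / 750 = 411.7 MPa.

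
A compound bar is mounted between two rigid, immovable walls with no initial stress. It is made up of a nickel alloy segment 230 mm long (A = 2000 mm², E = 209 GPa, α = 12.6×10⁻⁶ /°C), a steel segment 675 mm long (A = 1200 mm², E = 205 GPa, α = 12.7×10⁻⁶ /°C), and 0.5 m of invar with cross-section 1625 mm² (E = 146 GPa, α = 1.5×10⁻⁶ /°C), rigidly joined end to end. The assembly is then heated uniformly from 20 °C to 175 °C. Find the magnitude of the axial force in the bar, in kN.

Free thermal expansion of the whole bar: Σ αᵢΔT Lᵢ = 12.6×10⁻⁶×155×230 + 12.7×10⁻⁶×155×675 + 1.5×10⁻⁶×155×500 = 1.894 mm.
Since the ends are fixed, an axial force P builds up, equal in every segment, with P · Σ Lᵢ/(AᵢEᵢ) = δ_free.
The series flexibility is Σ Lᵢ/(AᵢEᵢ) = 230/(2000×209×10³) + 675/(1200×205×10³) + 500/(1625×146×10³) = 5.402×10⁻⁶ mm/N.
So P = 1.894 / 5.402×10⁻⁶ = 350.7 kN, compressive.

P ≈ 351 kN (compressive)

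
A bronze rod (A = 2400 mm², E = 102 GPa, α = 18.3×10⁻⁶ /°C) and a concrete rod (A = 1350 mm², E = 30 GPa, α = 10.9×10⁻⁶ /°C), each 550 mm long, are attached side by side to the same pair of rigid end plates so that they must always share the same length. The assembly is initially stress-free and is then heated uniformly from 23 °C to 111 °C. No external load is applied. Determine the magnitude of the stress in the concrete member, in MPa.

σ ≈ 16.8 MPa (tensile)

The bronze has the larger α, so on heating it would change length more than the concrete if both were free. The rigid plates force a common final length, so the bronze is put into compression and the concrete into tension, with equal and opposite forces P (no external load).
Setting the final lengths equal and cancelling L: (α₁ − α₂)ΔT = P/(A₁E₁) + P/(A₂E₂).
|α₁ − α₂|·ΔT = 7.4×10⁻⁶ × 88 = 0.0006512.
1/(A₁E₁) + 1/(A₂E₂) = 1/(2400×102×10³) + 1/(1350×30×10³) = 2.878×10⁻⁸ N⁻¹.
P = 0.0006512 / 2.878×10⁻⁸ = 22630 N = 22.63 kN.
σ_{concrete} = P/A₂ = 22630/1350 = 16.76 MPa, tensile.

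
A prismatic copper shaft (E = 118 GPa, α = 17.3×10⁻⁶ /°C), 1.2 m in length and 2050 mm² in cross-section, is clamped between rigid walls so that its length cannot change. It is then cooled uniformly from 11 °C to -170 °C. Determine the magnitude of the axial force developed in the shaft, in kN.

The ends cannot move, so σ = EαΔT = 118×10³ × 17.3×10⁻⁶ × 181 = 369.5 MPa.
Axial force P = σA = 369.5 × 2050 = 757500 N = 757.5 kN, tensile.

P ≈ 757 kN (tensile)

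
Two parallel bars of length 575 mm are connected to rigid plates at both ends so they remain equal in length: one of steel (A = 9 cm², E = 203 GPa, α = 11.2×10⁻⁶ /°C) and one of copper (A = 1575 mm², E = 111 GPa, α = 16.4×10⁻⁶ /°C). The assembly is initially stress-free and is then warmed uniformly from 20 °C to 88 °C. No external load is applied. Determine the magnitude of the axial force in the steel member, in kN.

P ≈ 31.6 kN (tensile in the steel)

The copper has the larger α, so on heating it would change length more than the steel if both were free. The rigid plates force a common final length, so the copper is put into compression and the steel into tension, with equal and opposite forces P (no external load).
Compatibility of the two members (thermal + elastic change equal): (α₁ − α₂)ΔT = P·[1/(A₁E₁) + 1/(A₂E₂)].
|α₁ − α₂|·ΔT = 5.2×10⁻⁶ × 68 = 0.0003536.
1/(A₁E₁) + 1/(A₂E₂) = 1/(900×203×10³) + 1/(1575×111×10³) = 1.119×10⁻⁸ N⁻¹.
P = 0.0003536 / 1.119×10⁻⁸ = 31590 N = 31.59 kN.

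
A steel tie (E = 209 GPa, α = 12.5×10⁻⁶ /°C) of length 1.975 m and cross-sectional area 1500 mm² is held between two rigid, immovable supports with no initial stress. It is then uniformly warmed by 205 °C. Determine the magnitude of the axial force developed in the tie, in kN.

P ≈ 803 kN (compressive)

The ends cannot move, so σ = EαΔT = 209×10³ × 12.5×10⁻⁶ × 205 = 535.6 MPa.
P = AEαΔT = 1500 × 209×10³ × 12.5×10⁻⁶ × 205 = 803.3 kN (compressive).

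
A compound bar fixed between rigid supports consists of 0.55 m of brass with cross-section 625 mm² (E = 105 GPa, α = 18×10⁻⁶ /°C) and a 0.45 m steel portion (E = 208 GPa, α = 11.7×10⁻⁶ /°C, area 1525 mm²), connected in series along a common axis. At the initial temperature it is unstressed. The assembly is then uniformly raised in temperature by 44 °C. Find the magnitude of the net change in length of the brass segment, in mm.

With the walls removed the bar would change length by δ_free = Σ αᵢΔT Lᵢ = 18×10⁻⁶×44×550 + 11.7×10⁻⁶×44×450 = 0.6673 mm.
The rigid supports impose zero overall length change; the single axial force P common to all segments must satisfy P Σ Lᵢ/(AᵢEᵢ) = δ_free.
Σ Lᵢ/(AᵢEᵢ) = 550/(625×105×10³) + 450/(1525×208×10³) = 9.8×10⁻⁶ mm/N.
Hence P = δ_free / Σ(L/AE) = 0.6673/9.8×10⁻⁶ = 68.09 kN (compressive).
For the brass segment, free thermal change = 18×10⁻⁶×44×550 = 0.4356 mm and elastic change from P = 68090×550/(625×105×10³) = 0.5707 mm; these oppose, so the net change is 0.135 mm (segment shortens).

|ΔL| ≈ 0.135 mm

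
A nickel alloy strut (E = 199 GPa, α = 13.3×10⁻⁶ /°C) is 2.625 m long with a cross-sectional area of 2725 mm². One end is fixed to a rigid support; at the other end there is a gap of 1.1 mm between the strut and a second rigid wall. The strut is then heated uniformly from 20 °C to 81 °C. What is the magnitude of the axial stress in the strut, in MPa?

Unrestrained expansion: δ_free = αΔT L = 13.3×10⁻⁶ × 61 × 2625 = 2.13 mm.
After closing the 1.1 mm clearance, 2.13 − 1.1 = 1.03 mm of expansion remains to be suppressed by the wall.
So σ = E(δ_free − g)/L = 199×10³ × 1.03/2625 = 78.06 MPa.

σ ≈ 78.1 MPa (compressive)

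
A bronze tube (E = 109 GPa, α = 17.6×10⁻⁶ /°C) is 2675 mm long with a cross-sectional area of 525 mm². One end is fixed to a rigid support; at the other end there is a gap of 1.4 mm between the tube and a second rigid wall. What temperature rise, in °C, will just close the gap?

The gap closes when αΔT L = 1.4 mm, since the tube is still unstressed at that instant.
So ΔT = g/(αL) = 1.4/(17.6×10⁻⁶ × 2675) = 29.74 °C.

ΔT ≈ 29.7 °C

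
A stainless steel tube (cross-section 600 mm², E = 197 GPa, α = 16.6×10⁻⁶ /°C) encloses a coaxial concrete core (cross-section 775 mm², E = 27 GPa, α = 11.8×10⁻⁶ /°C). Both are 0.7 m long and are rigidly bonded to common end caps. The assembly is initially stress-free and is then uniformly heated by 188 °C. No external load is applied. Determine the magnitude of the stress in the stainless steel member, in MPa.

Both members must finish at the same length. With the larger α, the stainless steel tends to over-expand; the plates restrain it, putting the stainless steel in compression and the concrete in tension. With no external load the two internal forces are equal and opposite, magnitude P.
Compatibility of the two members (thermal + elastic change equal): (α₁ − α₂)ΔT = P·[1/(A₁E₁) + 1/(A₂E₂)].
|α₁ − α₂|·ΔT = 4.8×10⁻⁶ × 188 = 0.0009024.
1/(A₁E₁) + 1/(A₂E₂) = 1/(600×197×10³) + 1/(775×27×10³) = 5.625×10⁻⁸ N⁻¹.
So P = 0.0009024 / 5.625×10⁻⁸ = 16.04 kN.
σ_{stainless steel} = P/A₁ = 16040/600 = 26.74 MPa, compressive.

σ ≈ 26.7 MPa (compressive)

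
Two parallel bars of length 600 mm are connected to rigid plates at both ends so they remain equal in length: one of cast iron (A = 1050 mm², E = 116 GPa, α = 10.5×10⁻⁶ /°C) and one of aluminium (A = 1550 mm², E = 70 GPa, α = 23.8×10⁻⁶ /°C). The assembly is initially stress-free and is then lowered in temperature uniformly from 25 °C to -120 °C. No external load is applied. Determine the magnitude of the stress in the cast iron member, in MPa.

σ ≈ 105 MPa (compressive)

Both members must finish at the same length. With the larger α, the aluminium tends to over-contract; the plates restrain it, putting the aluminium in tension and the cast iron in compression. With no external load the two internal forces are equal and opposite, magnitude P.
Equating the net (thermal + elastic) strains gives |α₁ − α₂|·ΔT = P·[1/(A₁E₁) + 1/(A₂E₂)].
|α₁ − α₂|·ΔT = 13.3×10⁻⁶ × 145 = 0.001928.
1/(A₁E₁) + 1/(A₂E₂) = 1/(1050×116×10³) + 1/(1550×70×10³) = 1.743×10⁻⁸ N⁻¹.
So P = 0.001928 / 1.743×10⁻⁸ = 110.7 kN.
σ_{cast iron} = P/A₁ = 110700/1050 = 105.4 MPa, compressive.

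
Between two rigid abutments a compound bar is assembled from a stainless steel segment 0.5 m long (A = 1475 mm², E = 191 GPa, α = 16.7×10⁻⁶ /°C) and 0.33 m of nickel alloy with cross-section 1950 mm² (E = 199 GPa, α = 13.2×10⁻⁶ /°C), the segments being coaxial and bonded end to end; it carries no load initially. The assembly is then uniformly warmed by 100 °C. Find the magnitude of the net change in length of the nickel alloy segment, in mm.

If the supports were absent, the total length change would be Σ αᵢΔT Lᵢ = 16.7×10⁻⁶×100×500 + 13.2×10⁻⁶×100×330 = 1.271 mm.
Since the ends are fixed, an axial force P builds up, equal in every segment, with P · Σ Lᵢ/(AᵢEᵢ) = δ_free.
Σ Lᵢ/(AᵢEᵢ) = 500/(1475×191×10³) + 330/(1950×199×10³) = 2.625×10⁻⁶ mm/N.
P = 1.271 / 2.625×10⁻⁶ = 484000 N = 484 kN, compressive.
For the nickel alloy segment, free thermal change = 13.2×10⁻⁶×100×330 = 0.4356 mm and elastic change from P = 484000×330/(1950×199×10³) = 0.4116 mm; these oppose, so the net change is 0.024 mm (segment lengthens).

|ΔL| ≈ 0.024 mm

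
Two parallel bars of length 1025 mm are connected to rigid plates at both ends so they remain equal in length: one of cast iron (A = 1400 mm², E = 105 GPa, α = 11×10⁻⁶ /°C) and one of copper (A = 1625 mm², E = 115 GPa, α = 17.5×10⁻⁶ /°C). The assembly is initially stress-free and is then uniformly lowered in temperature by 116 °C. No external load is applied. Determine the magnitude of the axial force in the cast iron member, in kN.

The copper has the larger α, so on cooling it would change length more than the cast iron if both were free. The rigid plates force a common final length, so the copper is put into tension and the cast iron into compression, with equal and opposite forces P (no external load).
Equating the net (thermal + elastic) strains gives |α₁ − α₂|·ΔT = P·[1/(A₁E₁) + 1/(A₂E₂)].
|α₁ − α₂|·ΔT = 6.5×10⁻⁶ × 116 = 0.000754.
1/(A₁E₁) + 1/(A₂E₂) = 1/(1400×105×10³) + 1/(1625×115×10³) = 1.215×10⁻⁸ N⁻¹.
So P = 0.000754 / 1.215×10⁻⁸ = 62.04 kN.

P ≈ 62 kN (compressive in the cast iron)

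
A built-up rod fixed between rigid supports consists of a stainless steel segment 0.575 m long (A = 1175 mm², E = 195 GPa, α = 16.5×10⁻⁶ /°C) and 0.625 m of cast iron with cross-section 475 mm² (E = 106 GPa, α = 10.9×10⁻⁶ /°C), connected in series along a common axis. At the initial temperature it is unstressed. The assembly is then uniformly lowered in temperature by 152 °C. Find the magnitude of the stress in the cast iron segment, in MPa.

σ ≈ 350 MPa (tensile)

Free thermal contraction of the whole bar: Σ αᵢΔT Lᵢ = 16.5×10⁻⁶×152×575 + 10.9×10⁻⁶×152×625 = 2.478 mm.
The rigid supports impose zero overall length change; the single axial force P common to all segments must satisfy P Σ Lᵢ/(AᵢEᵢ) = δ_free.
Σ Lᵢ/(AᵢEᵢ) = 575/(1175×195×10³) + 625/(475×106×10³) = 1.492×10⁻⁵ mm/N.
Hence P = δ_free / Σ(L/AE) = 2.478/1.492×10⁻⁵ = 166 kN (tensile).
σ_{cast iron} = P / A = 166000 / 475 = 349.5 MPa.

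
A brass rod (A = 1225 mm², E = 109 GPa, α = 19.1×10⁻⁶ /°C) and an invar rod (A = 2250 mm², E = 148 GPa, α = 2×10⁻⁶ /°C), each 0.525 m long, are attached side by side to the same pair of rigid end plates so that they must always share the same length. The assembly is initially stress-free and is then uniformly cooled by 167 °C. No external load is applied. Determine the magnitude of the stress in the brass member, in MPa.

σ ≈ 222 MPa (tensile)

Both members must finish at the same length. With the larger α, the brass tends to over-contract; the plates restrain it, putting the brass in tension and the invar in compression. With no external load the two internal forces are equal and opposite, magnitude P.
Equating the net (thermal + elastic) strains gives |α₁ − α₂|·ΔT = P·[1/(A₁E₁) + 1/(A₂E₂)].
|α₁ − α₂|·ΔT = 17.1×10⁻⁶ × 167 = 0.002856.
1/(A₁E₁) + 1/(A₂E₂) = 1/(1225×109×10³) + 1/(2250×148×10³) = 1.049×10⁻⁸ N⁻¹.
P = 0.002856 / 1.049×10⁻⁸ = 272200 N = 272.2 kN.
σ_{brass} = P/A₁ = 272200/1225 = 222.2 MPa, tensile.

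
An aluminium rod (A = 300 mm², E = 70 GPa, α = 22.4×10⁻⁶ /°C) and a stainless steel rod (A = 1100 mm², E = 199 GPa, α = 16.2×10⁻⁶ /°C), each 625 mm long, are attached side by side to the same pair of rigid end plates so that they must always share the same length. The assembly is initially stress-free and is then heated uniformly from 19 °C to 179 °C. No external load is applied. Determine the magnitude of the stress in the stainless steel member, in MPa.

Equilibrium of a rigid end plate with no external load gives equal and opposite internal forces ±P in the two members. Since α_{aluminium} > α_{stainless steel}, heating drives the aluminium into compression and the stainless steel into tension.
Setting the final lengths equal and cancelling L: (α₁ − α₂)ΔT = P/(A₁E₁) + P/(A₂E₂).
|α₁ − α₂|·ΔT = 6.2×10⁻⁶ × 160 = 0.000992.
1/(A₁E₁) + 1/(A₂E₂) = 1/(300×70×10³) + 1/(1100×199×10³) = 5.219×10⁻⁸ N⁻¹.
P = 0.000992 / 5.219×10⁻⁸ = 19010 N = 19.01 kN.
σ_{stainless steel} = P/A₂ = 19010/1100 = 17.28 MPa, tensile.

σ ≈ 17.3 MPa (tensile)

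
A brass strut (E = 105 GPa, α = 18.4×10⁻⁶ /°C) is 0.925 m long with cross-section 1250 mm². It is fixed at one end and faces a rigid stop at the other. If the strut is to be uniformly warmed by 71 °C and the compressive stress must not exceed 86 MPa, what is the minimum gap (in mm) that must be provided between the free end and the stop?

g ≈ 0.451 mm

With no wall the strut would lengthen by αΔT L = 18.4×10⁻⁶ × 71 × 925 = 1.208 mm.
At the allowable stress the elastic shortening the wall may impose is σL/E = 86 × 925 / (105×10³) = 0.7576 mm.
The gap must absorb the remainder: g_min = 1.208 − 0.7576 = 0.4508 mm.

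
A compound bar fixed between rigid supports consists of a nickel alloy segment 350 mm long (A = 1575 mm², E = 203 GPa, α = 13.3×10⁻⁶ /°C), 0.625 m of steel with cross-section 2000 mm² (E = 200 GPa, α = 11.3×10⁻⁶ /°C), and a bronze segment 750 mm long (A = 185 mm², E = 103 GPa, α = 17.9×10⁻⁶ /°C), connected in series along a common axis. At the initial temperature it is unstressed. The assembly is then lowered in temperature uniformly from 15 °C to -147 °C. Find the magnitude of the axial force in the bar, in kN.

P ≈ 96.9 kN (tensile)

Free thermal contraction of the whole bar: Σ αᵢΔT Lᵢ = 13.3×10⁻⁶×162×350 + 11.3×10⁻⁶×162×625 + 17.9×10⁻⁶×162×750 = 4.073 mm.
The walls prevent any net length change, so an axial force P (same in every segment) develops. Compatibility: P · Σ Lᵢ/(AᵢEᵢ) = δ_free.
The series flexibility is Σ Lᵢ/(AᵢEᵢ) = 350/(1575×203×10³) + 625/(2000×200×10³) + 750/(185×103×10³) = 4.202×10⁻⁵ mm/N.
Hence P = δ_free / Σ(L/AE) = 4.073/4.202×10⁻⁵ = 96.94 kN (tensile).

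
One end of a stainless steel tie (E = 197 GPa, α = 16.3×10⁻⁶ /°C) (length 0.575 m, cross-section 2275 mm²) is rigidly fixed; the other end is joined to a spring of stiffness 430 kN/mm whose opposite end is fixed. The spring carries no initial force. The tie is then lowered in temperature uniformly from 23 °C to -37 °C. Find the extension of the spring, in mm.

δ ≈ 0.362 mm

Free thermal contraction: δ_free = αΔT L = 16.3×10⁻⁶ × 60 × 575 = 0.5623 mm.
With a force P in the spring, the elastic change of the tie is PL/(AE) and that of the spring is P/k; compatibility requires their sum to equal δ_free.
So P = δ_free / [L/(AE) + 1/k] = 0.5623 / [ 575/(2275×197×10³) + 1/(430×10³) ].
P = 0.5623 / 3.609×10⁻⁶ = 155800 N.
Spring extension = P/k = 155800/(430×10³) = 0.3624 mm.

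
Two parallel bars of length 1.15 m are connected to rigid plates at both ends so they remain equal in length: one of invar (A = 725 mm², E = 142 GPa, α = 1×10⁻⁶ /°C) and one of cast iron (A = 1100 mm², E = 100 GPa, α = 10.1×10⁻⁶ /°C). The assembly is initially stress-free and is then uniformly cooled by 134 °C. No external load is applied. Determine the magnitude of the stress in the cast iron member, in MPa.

σ ≈ 59 MPa (tensile)

The cast iron has the larger α, so on cooling it would change length more than the invar if both were free. The rigid plates force a common final length, so the cast iron is put into tension and the invar into compression, with equal and opposite forces P (no external load).
Compatibility of the two members (thermal + elastic change equal): (α₁ − α₂)ΔT = P·[1/(A₁E₁) + 1/(A₂E₂)].
|α₁ − α₂|·ΔT = 9.1×10⁻⁶ × 134 = 0.001219.
1/(A₁E₁) + 1/(A₂E₂) = 1/(725×142×10³) + 1/(1100×100×10³) = 1.88×10⁻⁸ N⁻¹.
P = 0.001219 / 1.88×10⁻⁸ = 64850 N = 64.85 kN.
σ_{cast iron} = P/A₂ = 64850/1100 = 58.95 MPa, tensile.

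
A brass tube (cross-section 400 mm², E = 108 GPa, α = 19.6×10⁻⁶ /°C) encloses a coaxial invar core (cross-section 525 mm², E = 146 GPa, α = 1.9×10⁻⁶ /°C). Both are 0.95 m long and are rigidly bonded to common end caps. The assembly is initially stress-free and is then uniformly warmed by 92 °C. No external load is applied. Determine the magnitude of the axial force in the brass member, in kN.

Both members must finish at the same length. With the larger α, the brass tends to over-expand; the plates restrain it, putting the brass in compression and the invar in tension. With no external load the two internal forces are equal and opposite, magnitude P.
Equating the net (thermal + elastic) strains gives |α₁ − α₂|·ΔT = P·[1/(A₁E₁) + 1/(A₂E₂)].
|α₁ − α₂|·ΔT = 17.7×10⁻⁶ × 92 = 0.001628.
1/(A₁E₁) + 1/(A₂E₂) = 1/(400×108×10³) + 1/(525×146×10³) = 3.619×10⁻⁸ N⁻¹.
So P = 0.001628 / 3.619×10⁻⁸ = 44.99 kN.

P ≈ 45 kN (compressive in the brass)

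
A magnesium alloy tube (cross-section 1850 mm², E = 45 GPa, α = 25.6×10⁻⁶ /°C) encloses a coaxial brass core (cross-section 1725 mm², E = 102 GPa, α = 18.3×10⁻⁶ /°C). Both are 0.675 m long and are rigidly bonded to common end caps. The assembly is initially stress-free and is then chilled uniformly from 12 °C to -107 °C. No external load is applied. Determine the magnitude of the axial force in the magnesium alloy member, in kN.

P ≈ 49.1 kN (tensile in the magnesium alloy)

Equilibrium of a rigid end plate with no external load gives equal and opposite internal forces ±P in the two members. Since α_{magnesium alloy} > α_{brass}, cooling drives the magnesium alloy into tension and the brass into compression.
Equating the net (thermal + elastic) strains gives |α₁ − α₂|·ΔT = P·[1/(A₁E₁) + 1/(A₂E₂)].
|α₁ − α₂|·ΔT = 7.3×10⁻⁶ × 119 = 0.0008687.
1/(A₁E₁) + 1/(A₂E₂) = 1/(1850×45×10³) + 1/(1725×102×10³) = 1.77×10⁻⁸ N⁻¹.
So P = 0.0008687 / 1.77×10⁻⁸ = 49.09 kN.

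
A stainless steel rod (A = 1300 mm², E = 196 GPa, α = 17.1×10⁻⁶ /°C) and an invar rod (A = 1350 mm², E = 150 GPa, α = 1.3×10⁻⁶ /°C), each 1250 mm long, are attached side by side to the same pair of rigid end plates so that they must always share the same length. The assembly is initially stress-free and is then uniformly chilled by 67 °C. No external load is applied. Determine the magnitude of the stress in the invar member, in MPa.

The stainless steel has the larger α, so on cooling it would change length more than the invar if both were free. The rigid plates force a common final length, so the stainless steel is put into tension and the invar into compression, with equal and opposite forces P (no external load).
Equating the net (thermal + elastic) strains gives |α₁ − α₂|·ΔT = P·[1/(A₁E₁) + 1/(A₂E₂)].
|α₁ − α₂|·ΔT = 15.8×10⁻⁶ × 67 = 0.001059.
1/(A₁E₁) + 1/(A₂E₂) = 1/(1300×196×10³) + 1/(1350×150×10³) = 8.863×10⁻⁹ N⁻¹.
P = 0.001059 / 8.863×10⁻⁹ = 119400 N = 119.4 kN.
σ_{invar} = P/A₂ = 119400/1350 = 88.48 MPa, compressive.

σ ≈ 88.5 MPa (compressive)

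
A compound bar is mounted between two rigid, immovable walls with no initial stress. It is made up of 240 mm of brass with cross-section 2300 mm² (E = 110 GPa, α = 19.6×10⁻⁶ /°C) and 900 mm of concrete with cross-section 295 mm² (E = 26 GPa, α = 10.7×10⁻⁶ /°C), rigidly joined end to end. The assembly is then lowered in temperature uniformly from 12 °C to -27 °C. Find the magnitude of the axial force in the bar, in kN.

With the walls removed the bar would change length by δ_free = Σ αᵢΔT Lᵢ = 19.6×10⁻⁶×39×240 + 10.7×10⁻⁶×39×900 = 0.559 mm.
The walls prevent any net length change, so an axial force P (same in every segment) develops. Compatibility: P · Σ Lᵢ/(AᵢEᵢ) = δ_free.
The series flexibility is Σ Lᵢ/(AᵢEᵢ) = 240/(2300×110×10³) + 900/(295×26×10³) = 0.0001183 mm/N.
P = 0.559 / 0.0001183 = 4726 N = 4.726 kN, tensile.

P ≈ 4.73 kN (tensile)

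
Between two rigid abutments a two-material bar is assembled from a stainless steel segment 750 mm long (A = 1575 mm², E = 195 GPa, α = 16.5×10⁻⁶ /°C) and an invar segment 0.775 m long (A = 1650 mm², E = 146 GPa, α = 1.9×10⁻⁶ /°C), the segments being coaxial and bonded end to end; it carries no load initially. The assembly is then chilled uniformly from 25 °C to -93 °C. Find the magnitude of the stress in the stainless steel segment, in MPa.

If the supports were absent, the total length change would be Σ αᵢΔT Lᵢ = 16.5×10⁻⁶×118×750 + 1.9×10⁻⁶×118×775 = 1.634 mm.
The walls prevent any net length change, so an axial force P (same in every segment) develops. Compatibility: P · Σ Lᵢ/(AᵢEᵢ) = δ_free.
The series flexibility is Σ Lᵢ/(AᵢEᵢ) = 750/(1575×195×10³) + 775/(1650×146×10³) = 5.659×10⁻⁶ mm/N.
Hence P = δ_free / Σ(L/AE) = 1.634/5.659×10⁻⁶ = 288.7 kN (tensile).
σ_{stainless steel} = P / A = 288700 / 1575 = 183.3 MPa.

σ ≈ 183 MPa (tensile)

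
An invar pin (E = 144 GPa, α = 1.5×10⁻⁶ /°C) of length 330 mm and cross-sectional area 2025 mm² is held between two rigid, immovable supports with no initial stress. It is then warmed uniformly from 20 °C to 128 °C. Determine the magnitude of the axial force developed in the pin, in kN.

With zero net strain, σ = E·αΔT = 144 GPa × 1.5×10⁻⁶ × 108 = 23.33 MPa.
Axial force P = σA = 23.33 × 2025 = 47240 N = 47.24 kN, compressive.

P ≈ 47.2 kN (compressive)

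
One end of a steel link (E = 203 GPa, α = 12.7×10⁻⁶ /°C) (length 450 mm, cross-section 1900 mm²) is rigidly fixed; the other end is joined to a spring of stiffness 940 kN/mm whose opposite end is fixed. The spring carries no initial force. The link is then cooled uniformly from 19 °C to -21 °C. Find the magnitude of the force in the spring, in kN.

Free thermal contraction: δ_free = αΔT L = 12.7×10⁻⁶ × 40 × 450 = 0.2286 mm.
With a force P in the spring, the elastic change of the link is PL/(AE) and that of the spring is P/k; compatibility requires their sum to equal δ_free.
P [ L/(AE) + 1/k ] = δ_free → P [ 450/(1900×203×10³) + 1/(940×10³) ] = 0.2286.
P = 0.2286 / 2.231×10⁻⁶ = 102500 N.

P ≈ 102 kN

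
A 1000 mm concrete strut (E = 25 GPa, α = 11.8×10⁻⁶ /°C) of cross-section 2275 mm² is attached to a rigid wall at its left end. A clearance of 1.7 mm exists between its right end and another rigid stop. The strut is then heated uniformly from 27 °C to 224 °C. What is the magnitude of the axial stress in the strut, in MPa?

Unrestrained expansion: δ_free = αΔT L = 11.8×10⁻⁶ × 197 × 1000 = 2.325 mm.
After closing the 1.7 mm clearance, 2.325 − 1.7 = 0.6246 mm of expansion remains to be suppressed by the wall.
Compatibility: PL/(AE) = 0.6246 mm, so σ = P/A = E × (0.6246/1000) = 15.62 MPa.

σ ≈ 15.6 MPa (compressive)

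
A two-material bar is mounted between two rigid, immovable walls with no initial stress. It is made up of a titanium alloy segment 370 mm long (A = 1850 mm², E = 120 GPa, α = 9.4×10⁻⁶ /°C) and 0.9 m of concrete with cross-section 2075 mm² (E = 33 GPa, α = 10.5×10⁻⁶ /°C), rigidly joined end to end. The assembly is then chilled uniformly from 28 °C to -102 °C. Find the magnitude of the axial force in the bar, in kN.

P ≈ 113 kN (tensile)

With the walls removed the bar would change length by δ_free = Σ αᵢΔT Lᵢ = 9.4×10⁻⁶×130×370 + 10.5×10⁻⁶×130×900 = 1.681 mm.
The walls prevent any net length change, so an axial force P (same in every segment) develops. Compatibility: P · Σ Lᵢ/(AᵢEᵢ) = δ_free.
The series flexibility is Σ Lᵢ/(AᵢEᵢ) = 370/(1850×120×10³) + 900/(2075×33×10³) = 1.481×10⁻⁵ mm/N.
So P = 1.681 / 1.481×10⁻⁵ = 113.5 kN, tensile.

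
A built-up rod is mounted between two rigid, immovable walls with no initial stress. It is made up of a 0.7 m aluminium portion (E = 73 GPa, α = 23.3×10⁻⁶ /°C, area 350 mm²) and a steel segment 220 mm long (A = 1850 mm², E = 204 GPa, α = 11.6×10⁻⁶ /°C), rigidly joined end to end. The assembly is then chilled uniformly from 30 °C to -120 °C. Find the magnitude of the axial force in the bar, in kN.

P ≈ 101 kN (tensile)

If the supports were absent, the total length change would be Σ αᵢΔT Lᵢ = 23.3×10⁻⁶×150×700 + 11.6×10⁻⁶×150×220 = 2.829 mm.
The rigid supports impose zero overall length change; the single axial force P common to all segments must satisfy P Σ Lᵢ/(AᵢEᵢ) = δ_free.
The series flexibility is Σ Lᵢ/(AᵢEᵢ) = 700/(350×73×10³) + 220/(1850×204×10³) = 2.798×10⁻⁵ mm/N.
P = 2.829 / 2.798×10⁻⁵ = 101100 N = 101.1 kN, tensile.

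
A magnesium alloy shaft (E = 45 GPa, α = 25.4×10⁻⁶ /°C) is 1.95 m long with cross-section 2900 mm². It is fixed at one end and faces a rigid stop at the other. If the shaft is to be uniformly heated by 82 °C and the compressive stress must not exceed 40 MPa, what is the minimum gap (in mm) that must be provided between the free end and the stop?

g ≈ 2.33 mm

With no wall the shaft would lengthen by αΔT L = 25.4×10⁻⁶ × 82 × 1950 = 4.061 mm.
A stress of 40 MPa corresponds to the wall pushing the shaft back by σL/E = 40×1950/(45×10³) = 1.733 mm.
The gap must absorb the remainder: g_min = 4.061 − 1.733 = 2.328 mm.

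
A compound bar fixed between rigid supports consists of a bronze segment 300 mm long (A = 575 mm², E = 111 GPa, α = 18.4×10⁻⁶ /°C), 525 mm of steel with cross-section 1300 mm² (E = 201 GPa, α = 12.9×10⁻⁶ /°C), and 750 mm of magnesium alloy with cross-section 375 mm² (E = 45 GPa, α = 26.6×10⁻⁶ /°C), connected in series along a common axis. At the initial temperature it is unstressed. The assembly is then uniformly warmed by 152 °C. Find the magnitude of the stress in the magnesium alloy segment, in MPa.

Free thermal expansion of the whole bar: Σ αᵢΔT Lᵢ = 18.4×10⁻⁶×152×300 + 12.9×10⁻⁶×152×525 + 26.6×10⁻⁶×152×750 = 4.901 mm.
Since the ends are fixed, an axial force P builds up, equal in every segment, with P · Σ Lᵢ/(AᵢEᵢ) = δ_free.
Σ Lᵢ/(AᵢEᵢ) = 300/(575×111×10³) + 525/(1300×201×10³) + 750/(375×45×10³) = 5.115×10⁻⁵ mm/N.
P = 4.901 / 5.115×10⁻⁵ = 95810 N = 95.81 kN, compressive.
σ_{magnesium alloy} = P / A = 95810 / 375 = 255.5 MPa.

σ ≈ 255 MPa (compressive)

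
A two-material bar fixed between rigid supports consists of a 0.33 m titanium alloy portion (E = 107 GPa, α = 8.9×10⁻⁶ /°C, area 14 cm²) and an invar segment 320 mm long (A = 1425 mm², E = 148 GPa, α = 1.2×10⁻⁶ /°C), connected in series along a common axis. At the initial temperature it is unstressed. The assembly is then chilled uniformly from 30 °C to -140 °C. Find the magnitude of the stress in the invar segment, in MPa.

σ ≈ 106 MPa (tensile)

With the walls removed the bar would change length by δ_free = Σ αᵢΔT Lᵢ = 8.9×10⁻⁶×170×330 + 1.2×10⁻⁶×170×320 = 0.5646 mm.
Since the ends are fixed, an axial force P builds up, equal in every segment, with P · Σ Lᵢ/(AᵢEᵢ) = δ_free.
Σ Lᵢ/(AᵢEᵢ) = 330/(1400×107×10³) + 320/(1425×148×10³) = 3.72×10⁻⁶ mm/N.
P = 0.5646 / 3.72×10⁻⁶ = 151800 N = 151.8 kN, tensile.
σ_{invar} = P / A = 151800 / 1425 = 106.5 MPa.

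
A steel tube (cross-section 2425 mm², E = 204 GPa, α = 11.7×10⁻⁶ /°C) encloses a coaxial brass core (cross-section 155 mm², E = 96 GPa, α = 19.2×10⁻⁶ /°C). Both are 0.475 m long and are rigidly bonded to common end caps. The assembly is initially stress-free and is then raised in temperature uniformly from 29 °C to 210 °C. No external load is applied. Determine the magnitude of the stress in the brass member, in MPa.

The brass has the larger α, so on heating it would change length more than the steel if both were free. The rigid plates force a common final length, so the brass is put into compression and the steel into tension, with equal and opposite forces P (no external load).
Setting the final lengths equal and cancelling L: (α₁ − α₂)ΔT = P/(A₁E₁) + P/(A₂E₂).
|α₁ − α₂|·ΔT = 7.5×10⁻⁶ × 181 = 0.001357.
1/(A₁E₁) + 1/(A₂E₂) = 1/(2425×204×10³) + 1/(155×96×10³) = 6.923×10⁻⁸ N⁻¹.
P = 0.001357 / 6.923×10⁻⁸ = 19610 N = 19.61 kN.
σ_{brass} = P/A₂ = 19610/155 = 126.5 MPa, compressive.

σ ≈ 127 MPa (compressive)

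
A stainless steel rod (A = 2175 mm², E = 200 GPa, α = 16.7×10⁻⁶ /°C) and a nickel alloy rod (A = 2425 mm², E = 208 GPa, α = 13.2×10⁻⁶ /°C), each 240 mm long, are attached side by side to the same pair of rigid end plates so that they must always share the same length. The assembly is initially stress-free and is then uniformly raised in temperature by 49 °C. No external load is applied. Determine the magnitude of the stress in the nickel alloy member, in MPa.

σ ≈ 16.5 MPa (tensile)

The stainless steel has the larger α, so on heating it would change length more than the nickel alloy if both were free. The rigid plates force a common final length, so the stainless steel is put into compression and the nickel alloy into tension, with equal and opposite forces P (no external load).
Setting the final lengths equal and cancelling L: (α₁ − α₂)ΔT = P/(A₁E₁) + P/(A₂E₂).
|α₁ − α₂|·ΔT = 3.5×10⁻⁶ × 49 = 0.0001715.
1/(A₁E₁) + 1/(A₂E₂) = 1/(2175×200×10³) + 1/(2425×208×10³) = 4.281×10⁻⁹ N⁻¹.
P = 0.0001715 / 4.281×10⁻⁹ = 40060 N = 40.06 kN.
σ_{nickel alloy} = P/A₂ = 40060/2425 = 16.52 MPa, tensile.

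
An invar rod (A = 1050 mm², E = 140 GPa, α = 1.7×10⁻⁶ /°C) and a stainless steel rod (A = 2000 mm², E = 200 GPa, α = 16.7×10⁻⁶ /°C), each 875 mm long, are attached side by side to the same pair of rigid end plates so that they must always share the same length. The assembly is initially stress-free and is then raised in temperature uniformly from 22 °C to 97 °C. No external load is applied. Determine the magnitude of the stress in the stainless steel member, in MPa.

Both members must finish at the same length. With the larger α, the stainless steel tends to over-expand; the plates restrain it, putting the stainless steel in compression and the invar in tension. With no external load the two internal forces are equal and opposite, magnitude P.
Compatibility of the two members (thermal + elastic change equal): (α₁ − α₂)ΔT = P·[1/(A₁E₁) + 1/(A₂E₂)].
|α₁ − α₂|·ΔT = 15×10⁻⁶ × 75 = 0.001125.
1/(A₁E₁) + 1/(A₂E₂) = 1/(1050×140×10³) + 1/(2000×200×10³) = 9.303×10⁻⁹ N⁻¹.
So P = 0.001125 / 9.303×10⁻⁹ = 120.9 kN.
σ_{stainless steel} = P/A₂ = 120900/2000 = 60.47 MPa, compressive.

σ ≈ 60.5 MPa (compressive)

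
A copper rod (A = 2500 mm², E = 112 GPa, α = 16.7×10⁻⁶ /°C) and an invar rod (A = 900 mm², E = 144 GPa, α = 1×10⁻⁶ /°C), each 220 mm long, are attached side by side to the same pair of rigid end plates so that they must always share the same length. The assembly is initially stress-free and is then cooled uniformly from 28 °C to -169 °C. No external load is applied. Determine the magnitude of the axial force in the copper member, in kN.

P ≈ 274 kN (tensile in the copper)

Both members must finish at the same length. With the larger α, the copper tends to over-contract; the plates restrain it, putting the copper in tension and the invar in compression. With no external load the two internal forces are equal and opposite, magnitude P.
Setting the final lengths equal and cancelling L: (α₁ − α₂)ΔT = P/(A₁E₁) + P/(A₂E₂).
|α₁ − α₂|·ΔT = 15.7×10⁻⁶ × 197 = 0.003093.
1/(A₁E₁) + 1/(A₂E₂) = 1/(2500×112×10³) + 1/(900×144×10³) = 1.129×10⁻⁸ N⁻¹.
P = 0.003093 / 1.129×10⁻⁸ = 274000 N = 274 kN.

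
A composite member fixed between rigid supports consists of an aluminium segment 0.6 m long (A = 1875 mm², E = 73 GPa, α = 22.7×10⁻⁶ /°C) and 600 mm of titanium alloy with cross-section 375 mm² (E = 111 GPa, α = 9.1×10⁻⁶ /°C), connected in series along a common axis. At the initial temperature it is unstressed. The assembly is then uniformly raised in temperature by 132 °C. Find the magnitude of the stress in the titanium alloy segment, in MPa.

σ ≈ 357 MPa (compressive)

Free thermal expansion of the whole bar: Σ αᵢΔT Lᵢ = 22.7×10⁻⁶×132×600 + 9.1×10⁻⁶×132×600 = 2.519 mm.
The walls prevent any net length change, so an axial force P (same in every segment) develops. Compatibility: P · Σ Lᵢ/(AᵢEᵢ) = δ_free.
The series flexibility is Σ Lᵢ/(AᵢEᵢ) = 600/(1875×73×10³) + 600/(375×111×10³) = 1.88×10⁻⁵ mm/N.
Hence P = δ_free / Σ(L/AE) = 2.519/1.88×10⁻⁵ = 134 kN (compressive).
σ_{titanium alloy} = P / A = 134000 / 375 = 357.3 MPa.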